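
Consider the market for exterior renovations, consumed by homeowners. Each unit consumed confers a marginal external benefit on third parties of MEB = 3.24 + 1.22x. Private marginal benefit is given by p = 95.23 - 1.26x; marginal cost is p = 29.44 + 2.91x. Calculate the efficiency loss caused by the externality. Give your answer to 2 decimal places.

DWL = 85.71

Market equilibrium (private): 29.44 + 2.91x = 95.23 - 1.26x → x_m = 15.7770.
Social marginal benefit = demand + MEB = 98.47 - 0.04x.
Set SMB = MC: 98.47 - 0.04x = 29.44 + 2.91x → x* = 23.4000.
Height of the DWL triangle at x_m is SMB(x_m) − MC(x_m) = MEB(x_m) = 22.4879.
DWL = ½ × 7.6230 × 22.4879 = 85.7126.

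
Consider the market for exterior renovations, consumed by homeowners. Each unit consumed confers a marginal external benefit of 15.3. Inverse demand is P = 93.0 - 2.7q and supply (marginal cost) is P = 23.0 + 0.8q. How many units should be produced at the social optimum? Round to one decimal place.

Social marginal benefit = demand + MEB = 108.3 - 2.7q.
Set SMB = MC: 108.3 - 2.7q = 23.0 + 0.8q → q* = 24.3714.

q* = 24.4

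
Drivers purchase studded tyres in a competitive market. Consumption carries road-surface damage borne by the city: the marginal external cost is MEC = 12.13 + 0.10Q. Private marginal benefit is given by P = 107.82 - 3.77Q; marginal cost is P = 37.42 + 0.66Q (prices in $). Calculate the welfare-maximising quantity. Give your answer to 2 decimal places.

Q* = 12.86

Social marginal benefit = demand − MEC = 95.69 - 3.87Q.
Set SMB = MC: 95.69 - 3.87Q = 37.42 + 0.66Q → Q* = 12.8631.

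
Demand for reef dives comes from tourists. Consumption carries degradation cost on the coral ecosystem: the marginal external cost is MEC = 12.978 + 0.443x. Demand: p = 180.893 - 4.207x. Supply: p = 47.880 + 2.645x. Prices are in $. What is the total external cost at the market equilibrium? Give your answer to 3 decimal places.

Market equilibrium (private): 47.880 + 2.645x = 180.893 - 4.207x → x_m = 19.4123.
Total external cost = ∫₀^{x_m} (12.978 + 0.443x) dx = 12.978×19.4123 + ½×0.443×19.4123² = 335.4023.

$335.402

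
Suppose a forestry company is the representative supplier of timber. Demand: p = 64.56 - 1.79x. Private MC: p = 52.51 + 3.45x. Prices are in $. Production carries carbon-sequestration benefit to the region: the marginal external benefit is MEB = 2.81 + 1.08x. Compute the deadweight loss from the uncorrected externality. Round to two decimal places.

Market equilibrium (private): 52.51 + 3.45x = 64.56 - 1.79x → x_m = 2.2996.
Social marginal cost = private MC − MEB = 49.70 + 2.37x.
Set SMC = demand: 49.70 + 2.37x = 64.56 - 1.79x → x* = 3.5721.
The welfare-loss triangle has base |x_m − x*| and height MEB(x_m) (the vertical gap between SMC and demand is zero at x* and MEB at x_m).
DWL = ½ × 1.2725 × 5.2936 = 3.3681.

DWL = $3.37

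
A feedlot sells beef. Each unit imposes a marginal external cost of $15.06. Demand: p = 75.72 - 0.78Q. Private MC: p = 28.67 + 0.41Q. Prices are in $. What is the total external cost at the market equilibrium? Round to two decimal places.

$595.44

Market equilibrium (private): 28.67 + 0.41Q = 75.72 - 0.78Q → Q_m = 39.5378.
Total external cost = MEC × Q_m = 15.06 × 39.5378 = 595.4393.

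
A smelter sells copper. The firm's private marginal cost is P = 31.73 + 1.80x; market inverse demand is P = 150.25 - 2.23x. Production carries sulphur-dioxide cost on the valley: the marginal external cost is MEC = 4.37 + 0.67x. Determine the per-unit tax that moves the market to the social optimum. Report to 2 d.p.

tax = 20.64 per unit

Social marginal cost = private MC + MEC = 36.10 + 2.47x.
Set SMC = demand: 36.10 + 2.47x = 150.25 - 2.23x → x* = 24.2872.
The Pigouvian tax equals MEC at x*: 4.37 + 0.67×24.2872 = 20.6424.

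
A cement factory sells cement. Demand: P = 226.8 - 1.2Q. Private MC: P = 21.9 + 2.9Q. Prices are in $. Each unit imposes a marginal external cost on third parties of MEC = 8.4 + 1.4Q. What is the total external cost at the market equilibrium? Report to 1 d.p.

Market equilibrium (private): 21.9 + 2.9Q = 226.8 - 1.2Q → Q_m = 49.9756.
Total external cost = ∫₀^{Q_m} (8.4 + 1.4Q) dQ = 8.4×49.9756 + ½×1.4×49.9756² = 2168.0875.

$2168.1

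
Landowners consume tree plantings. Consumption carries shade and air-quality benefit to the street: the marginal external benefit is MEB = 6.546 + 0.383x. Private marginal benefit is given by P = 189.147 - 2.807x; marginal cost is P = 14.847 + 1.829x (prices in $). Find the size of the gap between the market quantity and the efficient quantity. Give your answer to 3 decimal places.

Market equilibrium (private): 14.847 + 1.829x = 189.147 - 2.807x → x_m = 37.5971.
Social marginal benefit = demand + MEB = 195.693 - 2.424x.
Set SMB = MC: 195.693 - 2.424x = 14.847 + 1.829x → x* = 42.5220.
Gap = |37.5971 − 42.5220| = 4.9249.

4.925 units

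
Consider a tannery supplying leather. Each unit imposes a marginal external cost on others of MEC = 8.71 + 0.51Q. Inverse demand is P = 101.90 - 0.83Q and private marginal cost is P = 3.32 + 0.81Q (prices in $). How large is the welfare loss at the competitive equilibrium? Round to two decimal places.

Market equilibrium (private): 3.32 + 0.81Q = 101.90 - 0.83Q → Q_m = 60.1098.
Social marginal cost = private MC + MEC = 12.03 + 1.32Q.
Set SMC = demand: 12.03 + 1.32Q = 101.90 - 0.83Q → Q* = 41.8000.
Height of the DWL triangle at Q_m is SMC(Q_m) − demand(Q_m) = MEC(Q_m) = 39.3660.
DWL = ½ × 18.3098 × 39.3660 = 360.3918.

DWL = $360.39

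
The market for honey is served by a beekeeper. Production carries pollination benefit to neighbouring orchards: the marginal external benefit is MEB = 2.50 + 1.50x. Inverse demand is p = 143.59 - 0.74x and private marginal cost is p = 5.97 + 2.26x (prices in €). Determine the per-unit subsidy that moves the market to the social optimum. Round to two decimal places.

subsidy = €142.62 per unit

Social marginal cost = private MC − MEB = 3.47 + 0.76x.
Set SMC = demand: 3.47 + 0.76x = 143.59 - 0.74x → x* = 93.4133.
The Pigouvian subsidy equals MEB at x*: 2.50 + 1.50×93.4133 = 142.6200.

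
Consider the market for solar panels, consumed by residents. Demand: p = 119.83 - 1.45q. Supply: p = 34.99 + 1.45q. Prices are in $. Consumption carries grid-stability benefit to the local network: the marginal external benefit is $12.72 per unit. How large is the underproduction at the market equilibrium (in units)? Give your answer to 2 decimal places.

4.39 units

Market equilibrium (private): 34.99 + 1.45q = 119.83 - 1.45q → q_m = 29.2552.
Social marginal benefit = demand + MEB = 132.55 - 1.45q.
Set SMB = MC: 132.55 - 1.45q = 34.99 + 1.45q → q* = 33.6414.
Gap = |29.2552 − 33.6414| = 4.3862.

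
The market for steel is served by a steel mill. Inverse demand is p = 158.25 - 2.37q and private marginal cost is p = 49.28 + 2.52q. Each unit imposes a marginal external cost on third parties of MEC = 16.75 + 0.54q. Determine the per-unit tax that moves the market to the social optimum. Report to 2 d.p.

Social marginal cost = private MC + MEC = 66.03 + 3.06q.
Set SMC = demand: 66.03 + 3.06q = 158.25 - 2.37q → q* = 16.9834.
The Pigouvian tax equals MEC at q*: 16.75 + 0.54×16.9834 = 25.9210.

tax = 25.92 per unit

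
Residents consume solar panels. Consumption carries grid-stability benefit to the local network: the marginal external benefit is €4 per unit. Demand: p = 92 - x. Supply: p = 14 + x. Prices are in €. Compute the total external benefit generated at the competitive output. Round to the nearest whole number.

€156

Market equilibrium (private): 14 + x = 92 - x → x_m = 39.0000.
Total external benefit = MEB × x_m = 4 × 39.0000 = 156.0000.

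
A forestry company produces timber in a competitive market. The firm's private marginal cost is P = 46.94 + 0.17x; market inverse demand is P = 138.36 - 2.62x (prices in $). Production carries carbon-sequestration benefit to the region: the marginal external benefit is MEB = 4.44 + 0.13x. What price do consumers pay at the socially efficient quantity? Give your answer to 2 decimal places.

Social marginal cost = private MC − MEB = 42.50 + 0.04x.
Set SMC = demand: 42.50 + 0.04x = 138.36 - 2.62x → x* = 36.0376.
Consumer price on the demand curve at x*: 138.36 − 2.62×36.0376 = 43.9415.

P = $43.94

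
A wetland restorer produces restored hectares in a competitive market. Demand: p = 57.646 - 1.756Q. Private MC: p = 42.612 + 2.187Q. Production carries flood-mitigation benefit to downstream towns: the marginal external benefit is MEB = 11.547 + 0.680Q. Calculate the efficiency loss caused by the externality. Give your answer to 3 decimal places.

DWL = 30.636

Market equilibrium (private): 42.612 + 2.187Q = 57.646 - 1.756Q → Q_m = 3.8128.
Social marginal cost = private MC − MEB = 31.065 + 1.507Q.
Set SMC = demand: 31.065 + 1.507Q = 57.646 - 1.756Q → Q* = 8.1462.
Between Q* and Q_m the wedge demand − SMC runs linearly from 0 to MEB(Q_m), so the loss is a triangle.
DWL = ½ × 4.3334 × 14.1397 = 30.6365.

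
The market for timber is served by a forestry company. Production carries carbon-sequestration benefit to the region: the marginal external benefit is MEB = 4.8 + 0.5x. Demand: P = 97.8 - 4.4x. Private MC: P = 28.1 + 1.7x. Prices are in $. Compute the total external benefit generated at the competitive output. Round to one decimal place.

$87.5

Market equilibrium (private): 28.1 + 1.7x = 97.8 - 4.4x → x_m = 11.4262.
Total external benefit = ∫₀^{x_m} (4.8 + 0.5x) dx = 4.8×11.4262 + ½×0.5×11.4262² = 87.4853.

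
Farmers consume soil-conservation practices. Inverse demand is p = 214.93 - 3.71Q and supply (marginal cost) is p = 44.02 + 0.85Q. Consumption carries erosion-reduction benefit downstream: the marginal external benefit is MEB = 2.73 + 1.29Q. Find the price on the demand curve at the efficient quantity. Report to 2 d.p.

Social marginal benefit = demand + MEB = 217.66 - 2.42Q.
Set SMB = MC: 217.66 - 2.42Q = 44.02 + 0.85Q → Q* = 53.1009.
Consumer price on the demand curve at Q*: 214.93 − 3.71×53.1009 = 17.9257.

P = 17.93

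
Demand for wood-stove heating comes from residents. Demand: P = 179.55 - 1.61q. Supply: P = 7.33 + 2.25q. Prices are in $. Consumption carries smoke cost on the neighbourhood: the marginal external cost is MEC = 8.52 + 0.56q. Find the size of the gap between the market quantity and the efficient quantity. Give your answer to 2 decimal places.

7.58 units

Market equilibrium (private): 7.33 + 2.25q = 179.55 - 1.61q → q_m = 44.6166.
Social marginal benefit = demand − MEC = 171.03 - 2.17q.
Set SMB = MC: 171.03 - 2.17q = 7.33 + 2.25q → q* = 37.0362.
Gap = |44.6166 − 37.0362| = 7.5804.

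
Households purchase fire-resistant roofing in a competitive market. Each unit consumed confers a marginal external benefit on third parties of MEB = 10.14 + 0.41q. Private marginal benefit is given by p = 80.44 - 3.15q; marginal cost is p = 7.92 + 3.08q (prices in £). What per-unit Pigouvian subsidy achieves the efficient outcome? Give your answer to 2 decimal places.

subsidy = £15.96 per unit

Social marginal benefit = demand + MEB = 90.58 - 2.74q.
Set SMB = MC: 90.58 - 2.74q = 7.92 + 3.08q → q* = 14.2027.
The Pigouvian subsidy equals MEB at q*: 10.14 + 0.41×14.2027 = 15.9631.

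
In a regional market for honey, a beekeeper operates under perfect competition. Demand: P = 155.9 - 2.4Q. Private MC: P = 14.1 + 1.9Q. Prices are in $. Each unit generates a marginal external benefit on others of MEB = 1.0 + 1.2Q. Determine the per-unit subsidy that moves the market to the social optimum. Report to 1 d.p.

Social marginal cost = private MC − MEB = 13.1 + 0.7Q.
Set SMC = demand: 13.1 + 0.7Q = 155.9 - 2.4Q → Q* = 46.0645.
The Pigouvian subsidy equals MEB at Q*: 1.0 + 1.2×46.0645 = 56.2774.

subsidy = $56.3 per unit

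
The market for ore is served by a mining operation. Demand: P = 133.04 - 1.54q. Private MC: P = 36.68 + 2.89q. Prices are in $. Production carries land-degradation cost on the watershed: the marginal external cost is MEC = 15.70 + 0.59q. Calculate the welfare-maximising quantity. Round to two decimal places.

q* = 16.07

Social marginal cost = private MC + MEC = 52.38 + 3.48q.
Set SMC = demand: 52.38 + 3.48q = 133.04 - 1.54q → q* = 16.0677.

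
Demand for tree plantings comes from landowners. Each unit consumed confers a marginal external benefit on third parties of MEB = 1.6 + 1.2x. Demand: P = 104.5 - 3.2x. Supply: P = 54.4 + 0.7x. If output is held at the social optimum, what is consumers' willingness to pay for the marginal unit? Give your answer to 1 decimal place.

Social marginal benefit = demand + MEB = 106.1 - 2.0x.
Set SMB = MC: 106.1 - 2.0x = 54.4 + 0.7x → x* = 19.1481.
Consumer price on the demand curve at x*: 104.5 − 3.2×19.1481 = 43.2261.

P = 43.2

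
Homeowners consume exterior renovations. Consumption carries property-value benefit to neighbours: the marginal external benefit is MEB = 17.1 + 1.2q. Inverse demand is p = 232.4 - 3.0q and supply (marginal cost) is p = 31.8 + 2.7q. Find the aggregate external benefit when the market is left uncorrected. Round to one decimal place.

Market equilibrium (private): 31.8 + 2.7q = 232.4 - 3.0q → q_m = 35.1930.
Total external benefit = ∫₀^{q_m} (17.1 + 1.2q) dq = 17.1×35.1930 + ½×1.2×35.1930² = 1344.9286.

1344.9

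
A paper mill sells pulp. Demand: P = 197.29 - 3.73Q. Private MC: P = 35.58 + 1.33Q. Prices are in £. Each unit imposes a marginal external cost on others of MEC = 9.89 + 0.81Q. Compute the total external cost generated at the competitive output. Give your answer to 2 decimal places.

£729.71

Market equilibrium (private): 35.58 + 1.33Q = 197.29 - 3.73Q → Q_m = 31.9585.
Total external cost = ∫₀^{Q_m} (9.89 + 0.81Q) dQ = 9.89×31.9585 + ½×0.81×31.9585² = 729.7146.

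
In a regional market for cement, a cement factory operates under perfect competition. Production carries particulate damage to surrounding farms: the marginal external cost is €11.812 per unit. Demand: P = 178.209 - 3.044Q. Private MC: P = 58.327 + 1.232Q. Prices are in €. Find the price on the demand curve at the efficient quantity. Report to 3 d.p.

P = €101.276

Social marginal cost = private MC + MEC = 70.139 + 1.232Q.
Set SMC = demand: 70.139 + 1.232Q = 178.209 - 3.044Q → Q* = 25.2736.
Consumer price on the demand curve at Q*: 178.209 − 3.044×25.2736 = 101.2762.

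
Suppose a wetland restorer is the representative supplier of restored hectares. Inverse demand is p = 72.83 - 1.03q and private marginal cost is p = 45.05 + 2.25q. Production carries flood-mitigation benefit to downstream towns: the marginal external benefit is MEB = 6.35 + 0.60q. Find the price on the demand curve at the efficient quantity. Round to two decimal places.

Social marginal cost = private MC − MEB = 38.70 + 1.65q.
Set SMC = demand: 38.70 + 1.65q = 72.83 - 1.03q → q* = 12.7351.
Consumer price on the demand curve at q*: 72.83 − 1.03×12.7351 = 59.7128.

P = 59.71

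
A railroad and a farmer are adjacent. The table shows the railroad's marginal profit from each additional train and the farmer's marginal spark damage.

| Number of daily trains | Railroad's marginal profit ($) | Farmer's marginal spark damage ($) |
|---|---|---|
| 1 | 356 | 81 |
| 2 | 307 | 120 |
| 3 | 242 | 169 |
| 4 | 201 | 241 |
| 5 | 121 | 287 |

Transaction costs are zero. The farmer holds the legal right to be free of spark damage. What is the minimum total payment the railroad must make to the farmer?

$370

Efficient level: marginal profit ≥ marginal spark damage through level 3, so k* = 3.
With the farmer holding the right, the railroad must at least compensate total damage at k*: 81 + 120 + 169 = 370.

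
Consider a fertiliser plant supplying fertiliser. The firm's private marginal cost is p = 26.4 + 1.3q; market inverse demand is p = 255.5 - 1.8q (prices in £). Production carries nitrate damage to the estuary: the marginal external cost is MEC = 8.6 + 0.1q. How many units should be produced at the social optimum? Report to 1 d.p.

q* = 68.9

Social marginal cost = private MC + MEC = 35.0 + 1.4q.
Set SMC = demand: 35.0 + 1.4q = 255.5 - 1.8q → q* = 68.9063.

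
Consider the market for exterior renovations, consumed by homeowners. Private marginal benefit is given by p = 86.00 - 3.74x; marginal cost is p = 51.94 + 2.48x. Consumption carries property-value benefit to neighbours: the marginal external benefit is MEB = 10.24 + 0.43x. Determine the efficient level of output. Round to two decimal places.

x* = 7.65

Social marginal benefit = demand + MEB = 96.24 - 3.31x.
Set SMB = MC: 96.24 - 3.31x = 51.94 + 2.48x → x* = 7.6511.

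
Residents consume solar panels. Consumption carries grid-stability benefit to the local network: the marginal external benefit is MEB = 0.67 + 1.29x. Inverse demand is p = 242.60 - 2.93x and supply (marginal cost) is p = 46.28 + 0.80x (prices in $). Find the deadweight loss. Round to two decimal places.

DWL = $963.39

Market equilibrium (private): 46.28 + 0.80x = 242.60 - 2.93x → x_m = 52.6327.
Social marginal benefit = demand + MEB = 243.27 - 1.64x.
Set SMB = MC: 243.27 - 1.64x = 46.28 + 0.80x → x* = 80.7336.
The welfare-loss triangle has base |x_m − x*| and height MEB(x_m) (the vertical gap between SMB and MC is zero at x* and MEB at x_m).
DWL = ½ × 28.1009 × 68.5662 = 963.3860.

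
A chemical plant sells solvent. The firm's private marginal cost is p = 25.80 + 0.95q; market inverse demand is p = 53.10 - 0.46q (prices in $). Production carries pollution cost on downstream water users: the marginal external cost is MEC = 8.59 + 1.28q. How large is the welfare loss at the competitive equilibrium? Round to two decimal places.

DWL = $207.02

Market equilibrium (private): 25.80 + 0.95q = 53.10 - 0.46q → q_m = 19.3617.
Social marginal cost = private MC + MEC = 34.39 + 2.23q.
Set SMC = demand: 34.39 + 2.23q = 53.10 - 0.46q → q* = 6.9554.
Between q* and q_m the wedge SMC − demand runs linearly from 0 to MEC(q_m), so the loss is a triangle.
DWL = ½ × 12.4063 × 33.3730 = 207.0177.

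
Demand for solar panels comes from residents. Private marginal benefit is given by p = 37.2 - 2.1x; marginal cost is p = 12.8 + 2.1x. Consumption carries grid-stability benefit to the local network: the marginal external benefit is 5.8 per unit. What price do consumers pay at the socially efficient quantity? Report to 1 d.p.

Social marginal benefit = demand + MEB = 43.0 - 2.1x.
Set SMB = MC: 43.0 - 2.1x = 12.8 + 2.1x → x* = 7.1905.
Consumer price on the demand curve at x*: 37.2 − 2.1×7.1905 = 22.1000.

P = 22.1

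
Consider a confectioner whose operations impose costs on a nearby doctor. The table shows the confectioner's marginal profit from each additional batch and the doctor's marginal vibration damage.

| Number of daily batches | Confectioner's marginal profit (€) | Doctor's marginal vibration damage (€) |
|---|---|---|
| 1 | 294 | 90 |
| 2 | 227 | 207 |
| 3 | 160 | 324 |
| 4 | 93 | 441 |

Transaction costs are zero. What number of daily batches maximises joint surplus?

Bargaining reaches the level where marginal profit last exceeds marginal vibration damage.
That holds through level 2 (227 ≥ 207) but not at 3 (160 < 324).

2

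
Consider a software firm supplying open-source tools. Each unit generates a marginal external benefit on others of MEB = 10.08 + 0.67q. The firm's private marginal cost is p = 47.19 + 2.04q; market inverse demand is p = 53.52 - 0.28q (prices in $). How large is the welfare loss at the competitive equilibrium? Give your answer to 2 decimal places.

DWL = $42.97

Market equilibrium (private): 47.19 + 2.04q = 53.52 - 0.28q → q_m = 2.7284.
Social marginal cost = private MC − MEB = 37.11 + 1.37q.
Set SMC = demand: 37.11 + 1.37q = 53.52 - 0.28q → q* = 9.9455.
Between q* and q_m the wedge demand − SMC runs linearly from 0 to MEB(q_m), so the loss is a triangle.
DWL = ½ × 7.2171 × 11.9081 = 42.9710.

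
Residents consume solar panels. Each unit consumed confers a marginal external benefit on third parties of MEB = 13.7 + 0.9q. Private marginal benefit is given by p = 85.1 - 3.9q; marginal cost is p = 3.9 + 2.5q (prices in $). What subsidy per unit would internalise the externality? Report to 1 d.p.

Social marginal benefit = demand + MEB = 98.8 - 3.0q.
Set SMB = MC: 98.8 - 3.0q = 3.9 + 2.5q → q* = 17.2545.
The Pigouvian subsidy equals MEB at q*: 13.7 + 0.9×17.2545 = 29.2291.

subsidy = $29.2 per unit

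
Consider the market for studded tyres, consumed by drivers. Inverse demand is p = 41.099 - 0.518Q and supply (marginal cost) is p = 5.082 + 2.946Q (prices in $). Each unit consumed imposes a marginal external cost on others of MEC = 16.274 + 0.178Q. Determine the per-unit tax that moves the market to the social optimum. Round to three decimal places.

tax = $17.239 per unit

Social marginal benefit = demand − MEC = 24.825 - 0.696Q.
Set SMB = MC: 24.825 - 0.696Q = 5.082 + 2.946Q → Q* = 5.4209.
The Pigouvian tax equals MEC at Q*: 16.274 + 0.178×5.4209 = 17.2389.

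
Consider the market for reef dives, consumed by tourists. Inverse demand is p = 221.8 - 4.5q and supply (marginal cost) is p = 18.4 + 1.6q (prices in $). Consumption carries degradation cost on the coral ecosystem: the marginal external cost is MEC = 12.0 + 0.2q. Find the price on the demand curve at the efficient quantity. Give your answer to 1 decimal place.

P = $85.1

Social marginal benefit = demand − MEC = 209.8 - 4.7q.
Set SMB = MC: 209.8 - 4.7q = 18.4 + 1.6q → q* = 30.3810.
Consumer price on the demand curve at q*: 221.8 − 4.5×30.3810 = 85.0855.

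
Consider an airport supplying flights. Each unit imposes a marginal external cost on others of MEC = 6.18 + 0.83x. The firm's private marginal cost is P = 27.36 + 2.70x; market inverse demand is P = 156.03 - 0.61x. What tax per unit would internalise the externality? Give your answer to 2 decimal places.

Social marginal cost = private MC + MEC = 33.54 + 3.53x.
Set SMC = demand: 33.54 + 3.53x = 156.03 - 0.61x → x* = 29.5870.
The Pigouvian tax equals MEC at x*: 6.18 + 0.83×29.5870 = 30.7372.

tax = 30.74 per unit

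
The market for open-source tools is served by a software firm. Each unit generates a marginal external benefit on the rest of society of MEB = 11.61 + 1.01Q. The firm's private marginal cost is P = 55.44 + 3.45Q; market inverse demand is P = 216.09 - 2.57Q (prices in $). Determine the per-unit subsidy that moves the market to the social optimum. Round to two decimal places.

Social marginal cost = private MC − MEB = 43.83 + 2.44Q.
Set SMC = demand: 43.83 + 2.44Q = 216.09 - 2.57Q → Q* = 34.3832.
The Pigouvian subsidy equals MEB at Q*: 11.61 + 1.01×34.3832 = 46.3370.

subsidy = $46.34 per unit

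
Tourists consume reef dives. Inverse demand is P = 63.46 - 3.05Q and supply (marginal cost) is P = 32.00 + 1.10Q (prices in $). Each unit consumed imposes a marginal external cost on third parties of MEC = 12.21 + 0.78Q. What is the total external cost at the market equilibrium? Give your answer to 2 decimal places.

$114.97

Market equilibrium (private): 32.00 + 1.10Q = 63.46 - 3.05Q → Q_m = 7.5807.
Total external cost = ∫₀^{Q_m} (12.21 + 0.78Q) dQ = 12.21×7.5807 + ½×0.78×7.5807² = 114.9725.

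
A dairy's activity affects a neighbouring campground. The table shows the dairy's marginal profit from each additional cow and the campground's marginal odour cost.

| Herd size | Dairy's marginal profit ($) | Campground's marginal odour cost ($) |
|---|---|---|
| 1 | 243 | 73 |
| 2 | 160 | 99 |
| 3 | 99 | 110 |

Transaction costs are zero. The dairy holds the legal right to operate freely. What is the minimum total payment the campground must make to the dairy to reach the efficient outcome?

Left alone the dairy would choose level 3 (marginal profit stays positive).
Efficient level: k* = 2 (marginal profit ≥ marginal odour cost through 2).
The campground must at least cover the dairy's forgone profit from cutting 3→2: 99 = 99.

$99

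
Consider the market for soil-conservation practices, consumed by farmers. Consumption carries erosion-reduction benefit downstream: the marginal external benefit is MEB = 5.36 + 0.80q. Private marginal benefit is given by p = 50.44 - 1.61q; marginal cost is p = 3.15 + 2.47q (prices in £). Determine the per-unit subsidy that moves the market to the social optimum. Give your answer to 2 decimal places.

Social marginal benefit = demand + MEB = 55.80 - 0.81q.
Set SMB = MC: 55.80 - 0.81q = 3.15 + 2.47q → q* = 16.0518.
The Pigouvian subsidy equals MEB at q*: 5.36 + 0.80×16.0518 = 18.2014.

subsidy = £18.20 per unit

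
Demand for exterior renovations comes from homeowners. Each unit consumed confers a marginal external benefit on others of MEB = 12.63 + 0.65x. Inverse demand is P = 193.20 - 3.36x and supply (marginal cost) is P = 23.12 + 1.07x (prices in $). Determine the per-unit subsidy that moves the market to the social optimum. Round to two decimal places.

subsidy = $44.05 per unit

Social marginal benefit = demand + MEB = 205.83 - 2.71x.
Set SMB = MC: 205.83 - 2.71x = 23.12 + 1.07x → x* = 48.3360.
The Pigouvian subsidy equals MEB at x*: 12.63 + 0.65×48.3360 = 44.0484.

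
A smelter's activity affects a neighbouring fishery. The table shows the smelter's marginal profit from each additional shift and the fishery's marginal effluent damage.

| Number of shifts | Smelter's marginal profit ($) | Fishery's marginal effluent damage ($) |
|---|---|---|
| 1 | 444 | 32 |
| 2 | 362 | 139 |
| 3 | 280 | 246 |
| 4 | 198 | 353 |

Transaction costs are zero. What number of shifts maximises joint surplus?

Bargaining reaches the level where marginal profit last exceeds marginal effluent damage.
That holds through level 3 (280 ≥ 246) but not at 4 (198 < 353).

3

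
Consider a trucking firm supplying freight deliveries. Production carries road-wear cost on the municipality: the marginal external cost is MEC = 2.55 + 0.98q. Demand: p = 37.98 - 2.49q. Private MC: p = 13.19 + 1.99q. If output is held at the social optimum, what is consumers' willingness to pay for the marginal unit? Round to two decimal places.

Social marginal cost = private MC + MEC = 15.74 + 2.97q.
Set SMC = demand: 15.74 + 2.97q = 37.98 - 2.49q → q* = 4.0733.
Consumer price on the demand curve at q*: 37.98 − 2.49×4.0733 = 27.8375.

P = 27.84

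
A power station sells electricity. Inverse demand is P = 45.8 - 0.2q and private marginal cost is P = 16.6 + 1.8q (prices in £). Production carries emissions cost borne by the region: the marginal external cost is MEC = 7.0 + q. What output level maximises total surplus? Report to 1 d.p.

Social marginal cost = private MC + MEC = 23.6 + 2.8q.
Set SMC = demand: 23.6 + 2.8q = 45.8 - 0.2q → q* = 7.4000.

q* = 7.4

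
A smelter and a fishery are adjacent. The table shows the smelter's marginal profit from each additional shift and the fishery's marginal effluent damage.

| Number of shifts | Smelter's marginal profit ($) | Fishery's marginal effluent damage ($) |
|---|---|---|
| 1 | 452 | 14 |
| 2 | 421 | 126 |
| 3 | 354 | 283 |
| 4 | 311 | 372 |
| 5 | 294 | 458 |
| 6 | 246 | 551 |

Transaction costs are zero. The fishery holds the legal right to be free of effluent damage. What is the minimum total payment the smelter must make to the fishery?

$423

Efficient level: marginal profit ≥ marginal effluent damage through level 3, so k* = 3.
With the fishery holding the right, the smelter must at least compensate total damage at k*: 14 + 126 + 283 = 423.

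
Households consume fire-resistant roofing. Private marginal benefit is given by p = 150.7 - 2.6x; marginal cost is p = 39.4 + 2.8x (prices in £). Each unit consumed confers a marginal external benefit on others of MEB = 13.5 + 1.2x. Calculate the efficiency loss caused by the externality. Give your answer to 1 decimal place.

DWL = £174.0

Market equilibrium (private): 39.4 + 2.8x = 150.7 - 2.6x → x_m = 20.6111.
Social marginal benefit = demand + MEB = 164.2 - 1.4x.
Set SMB = MC: 164.2 - 1.4x = 39.4 + 2.8x → x* = 29.7143.
Height of the DWL triangle at x_m is SMB(x_m) − MC(x_m) = MEB(x_m) = 38.2333.
DWL = ½ × 9.1032 × 38.2333 = 174.0227.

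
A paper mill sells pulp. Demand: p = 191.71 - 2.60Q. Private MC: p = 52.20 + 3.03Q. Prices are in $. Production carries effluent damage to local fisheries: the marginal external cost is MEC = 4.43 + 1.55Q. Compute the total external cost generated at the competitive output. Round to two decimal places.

$585.65

Market equilibrium (private): 52.20 + 3.03Q = 191.71 - 2.60Q → Q_m = 24.7798.
Total external cost = ∫₀^{Q_m} (4.43 + 1.55Q) dQ = 4.43×24.7798 + ½×1.55×24.7798² = 585.6543.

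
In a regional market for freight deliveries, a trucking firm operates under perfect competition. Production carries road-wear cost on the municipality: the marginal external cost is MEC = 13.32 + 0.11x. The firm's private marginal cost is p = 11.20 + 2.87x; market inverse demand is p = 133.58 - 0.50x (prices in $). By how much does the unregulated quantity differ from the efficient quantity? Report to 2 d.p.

Market equilibrium (private): 11.20 + 2.87x = 133.58 - 0.50x → x_m = 36.3145.
Social marginal cost = private MC + MEC = 24.52 + 2.98x.
Set SMC = demand: 24.52 + 2.98x = 133.58 - 0.50x → x* = 31.3391.
Gap = |36.3145 − 31.3391| = 4.9754.

4.98 units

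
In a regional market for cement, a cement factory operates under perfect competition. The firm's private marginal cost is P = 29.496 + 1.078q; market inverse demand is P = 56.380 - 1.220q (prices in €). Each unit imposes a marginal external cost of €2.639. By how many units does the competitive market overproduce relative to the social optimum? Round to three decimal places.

Market equilibrium (private): 29.496 + 1.078q = 56.380 - 1.220q → q_m = 11.6989.
Social marginal cost = private MC + MEC = 32.135 + 1.078q.
Set SMC = demand: 32.135 + 1.078q = 56.380 - 1.220q → q* = 10.5505.
Gap = |11.6989 − 10.5505| = 1.1484.

1.148 units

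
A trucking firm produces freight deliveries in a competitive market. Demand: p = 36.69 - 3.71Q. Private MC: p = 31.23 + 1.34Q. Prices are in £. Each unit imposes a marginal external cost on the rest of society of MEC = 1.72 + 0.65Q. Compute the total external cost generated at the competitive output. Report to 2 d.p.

Market equilibrium (private): 31.23 + 1.34Q = 36.69 - 3.71Q → Q_m = 1.0812.
Total external cost = ∫₀^{Q_m} (1.72 + 0.65Q) dQ = 1.72×1.0812 + ½×0.65×1.0812² = 2.2396.

£2.24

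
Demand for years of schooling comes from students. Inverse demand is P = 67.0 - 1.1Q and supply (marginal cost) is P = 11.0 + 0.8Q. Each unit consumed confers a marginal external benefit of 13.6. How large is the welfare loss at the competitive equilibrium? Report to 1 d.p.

DWL = 48.7

Market equilibrium (private): 11.0 + 0.8Q = 67.0 - 1.1Q → Q_m = 29.4737.
Social marginal benefit = demand + MEB = 80.6 - 1.1Q.
Set SMB = MC: 80.6 - 1.1Q = 11.0 + 0.8Q → Q* = 36.6316.
Height of the DWL triangle at Q_m is SMB(Q_m) − MC(Q_m) = MEB(Q_m) = 13.6000.
DWL = ½ × 7.1579 × 13.6000 = 48.6737.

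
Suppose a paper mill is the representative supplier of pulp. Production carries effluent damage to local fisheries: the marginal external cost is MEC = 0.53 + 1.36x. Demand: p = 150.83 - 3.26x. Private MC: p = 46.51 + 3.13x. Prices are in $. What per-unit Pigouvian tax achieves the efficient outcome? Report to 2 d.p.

tax = $18.74 per unit

Social marginal cost = private MC + MEC = 47.04 + 4.49x.
Set SMC = demand: 47.04 + 4.49x = 150.83 - 3.26x → x* = 13.3923.
The Pigouvian tax equals MEC at x*: 0.53 + 1.36×13.3923 = 18.7435.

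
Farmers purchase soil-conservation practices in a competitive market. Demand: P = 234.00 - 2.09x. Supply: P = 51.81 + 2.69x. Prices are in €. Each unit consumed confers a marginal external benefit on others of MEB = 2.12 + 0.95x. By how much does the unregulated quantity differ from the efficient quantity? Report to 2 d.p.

10.01 units

Market equilibrium (private): 51.81 + 2.69x = 234.00 - 2.09x → x_m = 38.1151.
Social marginal benefit = demand + MEB = 236.12 - 1.14x.
Set SMB = MC: 236.12 - 1.14x = 51.81 + 2.69x → x* = 48.1227.
Gap = |38.1151 − 48.1227| = 10.0076.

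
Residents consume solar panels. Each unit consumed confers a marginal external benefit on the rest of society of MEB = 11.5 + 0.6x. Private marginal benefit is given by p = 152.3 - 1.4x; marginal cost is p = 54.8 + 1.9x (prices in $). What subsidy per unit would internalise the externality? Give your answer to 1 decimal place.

Social marginal benefit = demand + MEB = 163.8 - 0.8x.
Set SMB = MC: 163.8 - 0.8x = 54.8 + 1.9x → x* = 40.3704.
The Pigouvian subsidy equals MEB at x*: 11.5 + 0.6×40.3704 = 35.7222.

subsidy = $35.7 per unit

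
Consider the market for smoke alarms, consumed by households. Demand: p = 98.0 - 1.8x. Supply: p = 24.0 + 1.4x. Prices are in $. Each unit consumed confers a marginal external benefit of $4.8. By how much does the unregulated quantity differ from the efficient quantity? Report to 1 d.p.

Market equilibrium (private): 24.0 + 1.4x = 98.0 - 1.8x → x_m = 23.1250.
Social marginal benefit = demand + MEB = 102.8 - 1.8x.
Set SMB = MC: 102.8 - 1.8x = 24.0 + 1.4x → x* = 24.6250.
Gap = |23.1250 − 24.6250| = 1.5000.

1.5 units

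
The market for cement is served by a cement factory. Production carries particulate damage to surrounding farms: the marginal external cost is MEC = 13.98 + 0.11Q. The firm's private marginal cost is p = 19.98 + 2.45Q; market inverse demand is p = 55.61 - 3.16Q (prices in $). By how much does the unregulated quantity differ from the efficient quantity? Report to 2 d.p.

2.57 units

Market equilibrium (private): 19.98 + 2.45Q = 55.61 - 3.16Q → Q_m = 6.3512.
Social marginal cost = private MC + MEC = 33.96 + 2.56Q.
Set SMC = demand: 33.96 + 2.56Q = 55.61 - 3.16Q → Q* = 3.7850.
Gap = |6.3512 − 3.7850| = 2.5662.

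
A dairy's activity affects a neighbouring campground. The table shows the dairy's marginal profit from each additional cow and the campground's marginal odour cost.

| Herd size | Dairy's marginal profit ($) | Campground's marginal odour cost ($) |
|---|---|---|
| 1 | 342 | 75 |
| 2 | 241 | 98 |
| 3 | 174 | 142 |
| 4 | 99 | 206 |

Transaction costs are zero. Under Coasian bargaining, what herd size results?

Bargaining reaches the level where marginal profit last exceeds marginal odour cost.
That holds through level 3 (174 ≥ 142) but not at 4 (99 < 206).

3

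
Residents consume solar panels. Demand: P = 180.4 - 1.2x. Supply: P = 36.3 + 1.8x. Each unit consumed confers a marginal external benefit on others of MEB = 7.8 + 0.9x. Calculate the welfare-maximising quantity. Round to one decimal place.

Social marginal benefit = demand + MEB = 188.2 - 0.3x.
Set SMB = MC: 188.2 - 0.3x = 36.3 + 1.8x → x* = 72.3333.

x* = 72.3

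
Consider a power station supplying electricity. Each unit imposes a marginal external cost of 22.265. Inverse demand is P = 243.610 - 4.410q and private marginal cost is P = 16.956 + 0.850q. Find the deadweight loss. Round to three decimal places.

Market equilibrium (private): 16.956 + 0.850q = 243.610 - 4.410q → q_m = 43.0901.
Social marginal cost = private MC + MEC = 39.221 + 0.850q.
Set SMC = demand: 39.221 + 0.850q = 243.610 - 4.410q → q* = 38.8572.
Height of the DWL triangle at q_m is SMC(q_m) − demand(q_m) = MEC(q_m) = 22.2650.
DWL = ½ × 4.2329 × 22.2650 = 47.1228.

DWL = 47.123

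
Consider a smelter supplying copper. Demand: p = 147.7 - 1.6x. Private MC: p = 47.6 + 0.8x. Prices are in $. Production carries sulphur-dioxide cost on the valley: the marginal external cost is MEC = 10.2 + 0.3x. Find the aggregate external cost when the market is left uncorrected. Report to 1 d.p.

Market equilibrium (private): 47.6 + 0.8x = 147.7 - 1.6x → x_m = 41.7083.
Total external cost = ∫₀^{x_m} (10.2 + 0.3x) dx = 10.2×41.7083 + ½×0.3×41.7083² = 686.3620.

$686.4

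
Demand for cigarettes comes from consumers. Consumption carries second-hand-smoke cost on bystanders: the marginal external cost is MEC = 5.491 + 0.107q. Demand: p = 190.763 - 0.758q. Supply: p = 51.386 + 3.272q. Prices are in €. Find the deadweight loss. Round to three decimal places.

Market equilibrium (private): 51.386 + 3.272q = 190.763 - 0.758q → q_m = 34.5849.
Social marginal benefit = demand − MEC = 185.272 - 0.865q.
Set SMB = MC: 185.272 - 0.865q = 51.386 + 3.272q → q* = 32.3631.
The loss is the area between SMB and MC from q* to q_m; with linear curves that's a triangle of height MEC(q_m).
DWL = ½ × 2.2218 × 9.1916 = 10.2109.

DWL = €10.211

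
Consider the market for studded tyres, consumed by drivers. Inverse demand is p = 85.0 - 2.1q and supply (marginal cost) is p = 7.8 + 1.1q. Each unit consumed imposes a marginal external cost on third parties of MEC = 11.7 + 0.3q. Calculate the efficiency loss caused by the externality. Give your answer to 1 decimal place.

Market equilibrium (private): 7.8 + 1.1q = 85.0 - 2.1q → q_m = 24.1250.
Social marginal benefit = demand − MEC = 73.3 - 2.4q.
Set SMB = MC: 73.3 - 2.4q = 7.8 + 1.1q → q* = 18.7143.
Between q* and q_m the wedge MC − SMB runs linearly from 0 to MEC(q_m), so the loss is a triangle.
DWL = ½ × 5.4107 × 18.9375 = 51.2326.

DWL = 51.2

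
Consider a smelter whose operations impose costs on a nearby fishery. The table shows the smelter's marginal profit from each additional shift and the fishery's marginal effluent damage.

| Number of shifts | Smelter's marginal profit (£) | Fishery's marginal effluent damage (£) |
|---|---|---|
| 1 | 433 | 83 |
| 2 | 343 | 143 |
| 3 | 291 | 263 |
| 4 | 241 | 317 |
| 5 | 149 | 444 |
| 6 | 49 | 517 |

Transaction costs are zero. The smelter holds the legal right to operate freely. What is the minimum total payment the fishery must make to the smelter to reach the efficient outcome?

Left alone the smelter would choose level 6 (marginal profit stays positive).
Efficient level: k* = 3 (marginal profit ≥ marginal effluent damage through 3).
The fishery must at least cover the smelter's forgone profit from cutting 6→3: 241 + 149 + 49 = 439.

£439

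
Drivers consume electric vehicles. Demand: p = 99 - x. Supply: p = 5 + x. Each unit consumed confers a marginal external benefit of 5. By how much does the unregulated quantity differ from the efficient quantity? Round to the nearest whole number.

Market equilibrium (private): 5 + x = 99 - x → x_m = 47.0000.
Social marginal benefit = demand + MEB = 104 - x.
Set SMB = MC: 104 - x = 5 + x → x* = 49.5000.
Gap = |47.0000 − 49.5000| = 2.5000.

3 units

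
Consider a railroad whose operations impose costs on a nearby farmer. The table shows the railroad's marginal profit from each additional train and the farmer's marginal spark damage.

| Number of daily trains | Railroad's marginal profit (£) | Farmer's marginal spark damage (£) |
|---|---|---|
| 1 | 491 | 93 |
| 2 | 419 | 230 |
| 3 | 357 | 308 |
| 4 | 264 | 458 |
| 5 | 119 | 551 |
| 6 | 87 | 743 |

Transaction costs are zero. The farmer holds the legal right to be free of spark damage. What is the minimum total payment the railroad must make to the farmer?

Efficient level: marginal profit ≥ marginal spark damage through level 3, so k* = 3.
With the farmer holding the right, the railroad must at least compensate total damage at k*: 93 + 230 + 308 = 631.

£631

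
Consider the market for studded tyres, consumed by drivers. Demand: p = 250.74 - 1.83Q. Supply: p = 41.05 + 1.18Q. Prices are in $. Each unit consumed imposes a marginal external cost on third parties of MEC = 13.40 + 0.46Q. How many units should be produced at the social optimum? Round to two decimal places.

Q* = 56.57

Social marginal benefit = demand − MEC = 237.34 - 2.29Q.
Set SMB = MC: 237.34 - 2.29Q = 41.05 + 1.18Q → Q* = 56.5677.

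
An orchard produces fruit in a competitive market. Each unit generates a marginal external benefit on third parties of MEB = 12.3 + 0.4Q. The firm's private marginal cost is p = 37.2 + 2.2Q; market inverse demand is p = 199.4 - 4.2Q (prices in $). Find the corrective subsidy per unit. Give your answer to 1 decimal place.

Social marginal cost = private MC − MEB = 24.9 + 1.8Q.
Set SMC = demand: 24.9 + 1.8Q = 199.4 - 4.2Q → Q* = 29.0833.
The Pigouvian subsidy equals MEB at Q*: 12.3 + 0.4×29.0833 = 23.9333.

subsidy = $23.9 per unit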